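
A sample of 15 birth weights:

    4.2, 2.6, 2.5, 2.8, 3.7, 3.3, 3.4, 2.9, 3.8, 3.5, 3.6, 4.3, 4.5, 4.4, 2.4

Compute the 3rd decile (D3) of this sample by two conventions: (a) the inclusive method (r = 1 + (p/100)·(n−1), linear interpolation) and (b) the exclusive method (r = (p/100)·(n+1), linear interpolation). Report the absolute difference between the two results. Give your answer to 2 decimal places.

Sorted: 2.4, 2.5, 2.6, 2.8, 2.9, 3.3, 3.4, 3.5, 3.6, 3.7, 3.8, 4.2, 4.3, 4.4, 4.5.
n = 15.
(a) r = 5.2; between ranks 5 (2.9) and 6 (3.3): 2.98.
(b) r = 4.8; between ranks 4 (2.8) and 5 (2.9): 2.88.
|2.98 − 2.88| = 0.1.

0.10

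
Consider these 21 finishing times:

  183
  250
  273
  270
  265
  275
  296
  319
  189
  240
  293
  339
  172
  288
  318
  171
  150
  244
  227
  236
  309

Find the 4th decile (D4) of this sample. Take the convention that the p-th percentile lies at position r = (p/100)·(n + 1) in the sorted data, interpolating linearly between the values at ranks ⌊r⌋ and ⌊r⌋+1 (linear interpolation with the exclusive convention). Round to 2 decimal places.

Sorted: 150, 171, 172, 183, 189, 227, 236, 240, 244, 250, 265, 270, 273, 275, 288, 293, 296, 309, 318, 319, 339.
n = 21.
r = (40/100)·(21 + 1) = 8.8.
Rank 8 is 240 and rank 9 is 244.
Interpolate: 240 + 0.8·(244 − 240) = 240 + 0.8·4 = 243.2.

243.20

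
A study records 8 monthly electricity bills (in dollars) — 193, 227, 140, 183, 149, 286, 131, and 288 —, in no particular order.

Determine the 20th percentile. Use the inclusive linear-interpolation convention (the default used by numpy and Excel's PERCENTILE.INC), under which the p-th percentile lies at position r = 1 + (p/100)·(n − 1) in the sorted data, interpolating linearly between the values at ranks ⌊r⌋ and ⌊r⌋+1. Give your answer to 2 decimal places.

Sorted: 131, 140, 149, 183, 193, 227, 286, 288.
n = 8.
r = 1 + (20/100)·(8 − 1) = 1 + 1.4 = 2.4.
Rank 2 is 140 and rank 3 is 149.
Interpolate: 140 + 0.4·(149 − 140) = 140 + 0.4·9 = 143.6.

143.60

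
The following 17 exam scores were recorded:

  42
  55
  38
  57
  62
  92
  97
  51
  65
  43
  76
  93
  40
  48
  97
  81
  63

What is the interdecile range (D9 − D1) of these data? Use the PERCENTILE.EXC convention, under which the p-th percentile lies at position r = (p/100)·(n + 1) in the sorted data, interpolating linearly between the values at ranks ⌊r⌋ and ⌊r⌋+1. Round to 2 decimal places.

Sorted: 38, 40, 42, 43, 48, 51, 55, 57, 62, 63, 65, 76, 81, 92, 93, 97, 97.
n = 17.
P10: r = 1.8; ranks 1–2 are 38, 40; interpolating gives 39.6.
P90: r = 16.2; ranks 16–17 are 97, 97; interpolating gives 97.
Difference: 97 − 39.6 = 57.4.

57.40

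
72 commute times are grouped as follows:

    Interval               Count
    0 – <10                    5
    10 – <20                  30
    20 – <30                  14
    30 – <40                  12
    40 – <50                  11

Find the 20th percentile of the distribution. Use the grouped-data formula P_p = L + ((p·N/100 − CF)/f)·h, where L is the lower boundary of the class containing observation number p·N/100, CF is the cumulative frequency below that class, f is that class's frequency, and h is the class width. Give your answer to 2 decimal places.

13.13

N = 72; target position k = 20/100 · 72 = 14.4.
Cumulative frequencies: 5, 35, 49, 61, 72.
Observation 14.4 falls in the class 10 – <20.
L = 10, CF = 5, f = 30, h = 10.
P20 = 10 + ((14.4 − 5)/30)·10 = 10 + 3.13333 = 13.1333.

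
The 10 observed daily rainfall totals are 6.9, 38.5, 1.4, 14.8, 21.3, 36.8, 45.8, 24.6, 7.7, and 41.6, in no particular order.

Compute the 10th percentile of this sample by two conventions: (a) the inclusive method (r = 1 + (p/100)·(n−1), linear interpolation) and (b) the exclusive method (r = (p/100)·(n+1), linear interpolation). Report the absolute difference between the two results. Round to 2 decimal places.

Sorted: 1.4, 6.9, 7.7, 14.8, 21.3, 24.6, 36.8, 38.5, 41.6, 45.8.
n = 10.
(a) r = 1.9; between ranks 1 (1.4) and 2 (6.9): 6.35.
(b) r = 1.1; between ranks 1 (1.4) and 2 (6.9): 1.95.
|6.35 − 1.95| = 4.4.

4.40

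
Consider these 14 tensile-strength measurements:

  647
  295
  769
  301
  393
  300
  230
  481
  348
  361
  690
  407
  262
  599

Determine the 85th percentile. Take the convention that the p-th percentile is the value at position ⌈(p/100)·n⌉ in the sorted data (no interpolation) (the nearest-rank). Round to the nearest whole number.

647

Sorted: 230, 262, 295, 300, 301, 348, 361, 393, 407, 481, 599, 647, 690, 769.
n = 14.
Position = ⌈85/100 · 14⌉ = ⌈11.9⌉ = 12.
The value at rank 12 is 647.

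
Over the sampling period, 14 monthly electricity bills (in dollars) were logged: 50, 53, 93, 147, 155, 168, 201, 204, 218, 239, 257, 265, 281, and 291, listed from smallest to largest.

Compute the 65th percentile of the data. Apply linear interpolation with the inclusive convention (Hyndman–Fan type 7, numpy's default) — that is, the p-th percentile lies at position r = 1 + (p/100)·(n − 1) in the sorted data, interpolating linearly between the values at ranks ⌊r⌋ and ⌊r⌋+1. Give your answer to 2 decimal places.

n = 14.
r = 1 + (65/100)·(14 − 1) = 1 + 8.45 = 9.45.
Rank 9 is 218 and rank 10 is 239.
Interpolate: 218 + 0.45·(239 − 218) = 218 + 0.45·21 = 227.45.

227.45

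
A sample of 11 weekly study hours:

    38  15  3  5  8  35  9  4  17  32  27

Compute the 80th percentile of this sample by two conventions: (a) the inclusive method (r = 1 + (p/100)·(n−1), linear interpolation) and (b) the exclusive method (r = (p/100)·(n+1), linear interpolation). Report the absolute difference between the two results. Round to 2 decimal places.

1.80

Sorted: 3, 4, 5, 8, 9, 15, 17, 27, 32, 35, 38.
n = 11.
(a) r = 9 → value at rank 9 = 32.
(b) r = 9.6; between ranks 9 (32) and 10 (35): 33.8.
|32 − 33.8| = 1.8.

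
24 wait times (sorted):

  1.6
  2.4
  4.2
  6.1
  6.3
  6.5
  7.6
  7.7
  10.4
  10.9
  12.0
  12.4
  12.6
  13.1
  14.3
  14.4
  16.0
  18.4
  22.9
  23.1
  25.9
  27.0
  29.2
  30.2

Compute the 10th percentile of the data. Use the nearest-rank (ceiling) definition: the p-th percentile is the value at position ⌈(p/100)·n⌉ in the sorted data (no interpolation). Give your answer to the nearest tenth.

n = 24.
Position = ⌈10/100 · 24⌉ = ⌈2.4⌉ = 3.
The value at rank 3 is 4.2.

4.2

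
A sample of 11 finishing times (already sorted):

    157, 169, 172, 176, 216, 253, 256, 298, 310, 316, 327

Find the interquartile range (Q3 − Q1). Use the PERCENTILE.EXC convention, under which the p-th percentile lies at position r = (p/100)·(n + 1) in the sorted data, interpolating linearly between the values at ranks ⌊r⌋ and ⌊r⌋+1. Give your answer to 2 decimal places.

138.00

n = 11.
P25: r = 3 (integer) → 172.
P75: r = 9 (integer) → 310.
Difference: 310 − 172 = 138.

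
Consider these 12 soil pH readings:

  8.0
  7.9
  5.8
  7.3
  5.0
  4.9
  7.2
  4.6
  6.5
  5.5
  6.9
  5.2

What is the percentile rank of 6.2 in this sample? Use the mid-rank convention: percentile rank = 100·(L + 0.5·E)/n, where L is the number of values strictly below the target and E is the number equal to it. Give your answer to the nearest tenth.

Sorted: 4.6, 4.9, 5.0, 5.2, 5.5, 5.8, 6.5, 6.9, 7.2, 7.3, 7.9, 8.0.
Count below 6.2: L = 6; count equal: E = 0; n = 12.
Percentile rank = 100·(6 + 0.5·0)/12 = 100·6/12 = 50.

50.0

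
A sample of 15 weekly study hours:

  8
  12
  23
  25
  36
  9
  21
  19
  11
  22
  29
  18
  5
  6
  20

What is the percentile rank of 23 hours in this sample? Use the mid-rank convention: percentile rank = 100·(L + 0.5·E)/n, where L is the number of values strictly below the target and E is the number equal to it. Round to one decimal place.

76.7

Sorted: 5, 6, 8, 9, 11, 12, 18, 19, 20, 21, 22, 23, 25, 29, 36.
Count below 23: L = 11; count equal: E = 1; n = 15.
Percentile rank = 100·(11 + 0.5·1)/15 = 100·11.5/15 = 76.67.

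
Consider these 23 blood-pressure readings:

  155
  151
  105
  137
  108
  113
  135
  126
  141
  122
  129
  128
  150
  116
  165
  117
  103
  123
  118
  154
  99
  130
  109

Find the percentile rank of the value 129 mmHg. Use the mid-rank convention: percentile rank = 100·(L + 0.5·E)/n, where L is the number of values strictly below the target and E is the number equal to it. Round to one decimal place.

Sorted: 99, 103, 105, 108, 109, 113, 116, 117, 118, 122, 123, 126, 128, 129, 130, 135, 137, 141, 150, 151, 154, 155, 165.
Count below 129: L = 13; count equal: E = 1; n = 23.
Percentile rank = 100·(13 + 0.5·1)/23 = 100·13.5/23 = 58.7.

58.7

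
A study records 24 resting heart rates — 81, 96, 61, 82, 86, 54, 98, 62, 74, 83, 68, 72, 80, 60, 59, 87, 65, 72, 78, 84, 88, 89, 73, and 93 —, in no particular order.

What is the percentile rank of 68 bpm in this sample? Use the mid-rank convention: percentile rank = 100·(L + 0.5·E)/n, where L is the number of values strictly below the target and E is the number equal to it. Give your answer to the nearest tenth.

Sorted: 54, 59, 60, 61, 62, 65, 68, 72, 72, 73, 74, 78, 80, 81, 82, 83, 84, 86, 87, 88, 89, 93, 96, 98.
Count below 68: L = 6; count equal: E = 1; n = 24.
Percentile rank = 100·(6 + 0.5·1)/24 = 100·6.5/24 = 27.08.

27.1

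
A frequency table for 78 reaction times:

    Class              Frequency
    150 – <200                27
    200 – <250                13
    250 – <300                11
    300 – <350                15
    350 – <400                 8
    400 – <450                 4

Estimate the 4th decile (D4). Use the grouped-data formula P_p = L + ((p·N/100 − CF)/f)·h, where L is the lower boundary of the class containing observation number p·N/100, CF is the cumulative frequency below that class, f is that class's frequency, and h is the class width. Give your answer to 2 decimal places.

N = 78; target position k = 40/100 · 78 = 31.2.
Cumulative frequencies: 27, 40, 51, 66, 74, 78.
Observation 31.2 falls in the class 200 – <250.
L = 200, CF = 27, f = 13, h = 50.
P40 = 200 + ((31.2 − 27)/13)·50 = 200 + 16.1538 = 216.154.

216.15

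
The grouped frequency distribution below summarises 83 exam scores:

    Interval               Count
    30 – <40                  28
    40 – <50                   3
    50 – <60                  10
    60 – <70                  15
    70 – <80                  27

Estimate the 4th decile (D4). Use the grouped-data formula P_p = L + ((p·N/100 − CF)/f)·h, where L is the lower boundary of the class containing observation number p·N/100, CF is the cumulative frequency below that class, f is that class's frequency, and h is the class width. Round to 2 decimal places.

N = 83; target position k = 40/100 · 83 = 33.2.
Cumulative frequencies: 28, 31, 41, 56, 83.
Observation 33.2 falls in the class 50 – <60.
L = 50, CF = 31, f = 10, h = 10.
P40 = 50 + ((33.2 − 31)/10)·10 = 50 + 2.2 = 52.2.

52.20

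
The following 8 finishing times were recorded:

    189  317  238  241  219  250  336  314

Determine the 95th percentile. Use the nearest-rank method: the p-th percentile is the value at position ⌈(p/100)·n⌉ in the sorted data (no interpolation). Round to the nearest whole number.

Sorted: 189, 219, 238, 241, 250, 314, 317, 336.
n = 8.
Position = ⌈95/100 · 8⌉ = ⌈7.6⌉ = 8.
The value at rank 8 is 336.

336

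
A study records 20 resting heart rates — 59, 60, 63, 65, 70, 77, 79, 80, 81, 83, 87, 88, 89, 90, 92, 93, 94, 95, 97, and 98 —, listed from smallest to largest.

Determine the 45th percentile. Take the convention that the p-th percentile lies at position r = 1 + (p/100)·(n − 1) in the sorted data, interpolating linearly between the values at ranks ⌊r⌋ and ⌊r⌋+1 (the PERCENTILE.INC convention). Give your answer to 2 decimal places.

82.10

n = 20.
r = 1 + (45/100)·(20 − 1) = 1 + 8.55 = 9.55.
Rank 9 is 81 and rank 10 is 83.
Interpolate: 81 + 0.55·(83 − 81) = 81 + 0.55·2 = 82.1.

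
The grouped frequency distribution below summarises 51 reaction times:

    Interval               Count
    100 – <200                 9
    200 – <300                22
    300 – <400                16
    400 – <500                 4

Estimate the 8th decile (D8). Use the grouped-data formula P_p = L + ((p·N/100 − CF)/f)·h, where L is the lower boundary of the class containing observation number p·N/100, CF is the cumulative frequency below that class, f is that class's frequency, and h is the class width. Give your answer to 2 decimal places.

N = 51; target position k = 80/100 · 51 = 40.8.
Cumulative frequencies: 9, 31, 47, 51.
Observation 40.8 falls in the class 300 – <400.
L = 300, CF = 31, f = 16, h = 100.
P80 = 300 + ((40.8 − 31)/16)·100 = 300 + 61.25 = 361.25.

361.25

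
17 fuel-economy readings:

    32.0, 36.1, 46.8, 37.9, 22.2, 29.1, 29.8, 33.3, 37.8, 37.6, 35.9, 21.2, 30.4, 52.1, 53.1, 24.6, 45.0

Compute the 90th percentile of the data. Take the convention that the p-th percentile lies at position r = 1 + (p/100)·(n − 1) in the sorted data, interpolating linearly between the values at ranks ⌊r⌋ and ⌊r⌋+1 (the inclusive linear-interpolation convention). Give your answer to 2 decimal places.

Sorted: 21.2, 22.2, 24.6, 29.1, 29.8, 30.4, 32.0, 33.3, 35.9, 36.1, 37.6, 37.8, 37.9, 45.0, 46.8, 52.1, 53.1.
n = 17.
r = 1 + (90/100)·(17 − 1) = 1 + 14.4 = 15.4.
Rank 15 is 46.8 and rank 16 is 52.1.
Interpolate: 46.8 + 0.4·(52.1 − 46.8) = 46.8 + 0.4·5.3 = 48.92.

48.92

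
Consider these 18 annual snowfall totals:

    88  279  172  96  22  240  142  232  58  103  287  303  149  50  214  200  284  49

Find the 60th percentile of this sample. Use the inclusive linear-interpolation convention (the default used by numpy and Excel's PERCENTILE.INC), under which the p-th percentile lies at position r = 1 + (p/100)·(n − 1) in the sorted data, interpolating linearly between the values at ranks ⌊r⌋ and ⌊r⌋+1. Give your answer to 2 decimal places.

Sorted: 22, 49, 50, 58, 88, 96, 103, 142, 149, 172, 200, 214, 232, 240, 279, 284, 287, 303.
n = 18.
r = 1 + (60/100)·(18 − 1) = 1 + 10.2 = 11.2.
Rank 11 is 200 and rank 12 is 214.
Interpolate: 200 + 0.2·(214 − 200) = 200 + 0.2·14 = 202.8.

202.80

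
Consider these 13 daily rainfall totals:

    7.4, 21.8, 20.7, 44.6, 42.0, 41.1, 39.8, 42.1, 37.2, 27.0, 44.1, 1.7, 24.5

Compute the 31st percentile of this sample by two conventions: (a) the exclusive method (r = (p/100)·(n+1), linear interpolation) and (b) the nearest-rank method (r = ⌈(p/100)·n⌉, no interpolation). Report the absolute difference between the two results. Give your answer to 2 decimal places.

Sorted: 1.7, 7.4, 20.7, 21.8, 24.5, 27.0, 37.2, 39.8, 41.1, 42.0, 42.1, 44.1, 44.6.
n = 13.
(a) r = 4.34; between ranks 4 (21.8) and 5 (24.5): 22.718.
(b) the nearest-rank method: rank 5 → 24.5.
|22.718 − 24.5| = 1.782.

1.78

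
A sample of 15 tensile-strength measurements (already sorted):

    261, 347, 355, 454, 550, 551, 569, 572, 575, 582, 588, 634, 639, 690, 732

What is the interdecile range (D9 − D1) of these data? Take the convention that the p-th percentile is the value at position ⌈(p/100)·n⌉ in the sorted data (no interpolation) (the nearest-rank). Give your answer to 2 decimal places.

n = 15.
P10: rank ⌈10/100·15⌉ = 2 → 347.
P90: rank ⌈90/100·15⌉ = 14 → 690.
Difference: 690 − 347 = 343.

343.00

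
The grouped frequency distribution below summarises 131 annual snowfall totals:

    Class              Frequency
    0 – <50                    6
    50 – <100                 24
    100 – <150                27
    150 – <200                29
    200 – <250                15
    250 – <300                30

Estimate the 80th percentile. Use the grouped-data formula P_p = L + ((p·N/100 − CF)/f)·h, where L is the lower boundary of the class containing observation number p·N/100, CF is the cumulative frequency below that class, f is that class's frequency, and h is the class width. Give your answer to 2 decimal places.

N = 131; target position k = 80/100 · 131 = 104.8.
Cumulative frequencies: 6, 30, 57, 86, 101, 131.
Observation 104.8 falls in the class 250 – <300.
L = 250, CF = 101, f = 30, h = 50.
P80 = 250 + ((104.8 − 101)/30)·50 = 250 + 6.33333 = 256.333.

256.33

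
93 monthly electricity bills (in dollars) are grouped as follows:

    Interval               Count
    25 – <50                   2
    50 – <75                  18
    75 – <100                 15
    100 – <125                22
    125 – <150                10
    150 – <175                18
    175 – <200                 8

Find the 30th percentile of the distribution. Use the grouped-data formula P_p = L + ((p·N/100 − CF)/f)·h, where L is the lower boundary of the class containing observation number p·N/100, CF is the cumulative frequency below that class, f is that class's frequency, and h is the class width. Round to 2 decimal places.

88.17

N = 93; target position k = 30/100 · 93 = 27.9.
Cumulative frequencies: 2, 20, 35, 57, 67, 85, 93.
Observation 27.9 falls in the class 75 – <100.
L = 75, CF = 20, f = 15, h = 25.
P30 = 75 + ((27.9 − 20)/15)·25 = 75 + 13.1667 = 88.1667.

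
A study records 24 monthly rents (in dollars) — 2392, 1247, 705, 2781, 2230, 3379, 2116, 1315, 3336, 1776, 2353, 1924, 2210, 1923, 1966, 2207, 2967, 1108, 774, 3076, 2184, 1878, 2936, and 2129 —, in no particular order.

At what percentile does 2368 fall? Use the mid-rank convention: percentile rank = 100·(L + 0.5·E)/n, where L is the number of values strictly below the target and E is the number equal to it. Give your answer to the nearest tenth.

Sorted: 705, 774, 1108, 1247, 1315, 1776, 1878, 1923, 1924, 1966, 2116, 2129, 2184, 2207, 2210, 2230, 2353, 2392, 2781, 2936, 2967, 3076, 3336, 3379.
Count below 2368: L = 17; count equal: E = 0; n = 24.
Percentile rank = 100·(17 + 0.5·0)/24 = 100·17/24 = 70.83.

70.8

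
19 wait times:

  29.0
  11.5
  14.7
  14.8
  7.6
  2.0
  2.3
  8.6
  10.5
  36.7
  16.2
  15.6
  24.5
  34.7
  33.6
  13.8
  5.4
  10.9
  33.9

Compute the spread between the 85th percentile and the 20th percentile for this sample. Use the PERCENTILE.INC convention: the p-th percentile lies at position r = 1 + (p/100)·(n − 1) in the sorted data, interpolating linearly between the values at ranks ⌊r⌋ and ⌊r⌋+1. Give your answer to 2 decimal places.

Sorted: 2.0, 2.3, 5.4, 7.6, 8.6, 10.5, 10.9, 11.5, 13.8, 14.7, 14.8, 15.6, 16.2, 24.5, 29.0, 33.6, 33.9, 34.7, 36.7.
n = 19.
P20: r = 4.6; ranks 4–5 are 7.6, 8.6; interpolating gives 8.2.
P85: r = 16.3; ranks 16–17 are 33.6, 33.9; interpolating gives 33.69.
Difference: 33.69 − 8.2 = 25.49.

25.49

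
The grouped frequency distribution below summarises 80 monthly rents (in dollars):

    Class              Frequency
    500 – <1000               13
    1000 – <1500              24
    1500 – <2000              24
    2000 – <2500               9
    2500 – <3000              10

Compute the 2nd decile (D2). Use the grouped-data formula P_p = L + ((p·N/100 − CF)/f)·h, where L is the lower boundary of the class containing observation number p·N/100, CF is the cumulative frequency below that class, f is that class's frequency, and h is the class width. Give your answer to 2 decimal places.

1062.50

N = 80; target position k = 20/100 · 80 = 16.
Cumulative frequencies: 13, 37, 61, 70, 80.
Observation 16 falls in the class 1000 – <1500.
L = 1000, CF = 13, f = 24, h = 500.
P20 = 1000 + ((16 − 13)/24)·500 = 1000 + 62.5 = 1062.5.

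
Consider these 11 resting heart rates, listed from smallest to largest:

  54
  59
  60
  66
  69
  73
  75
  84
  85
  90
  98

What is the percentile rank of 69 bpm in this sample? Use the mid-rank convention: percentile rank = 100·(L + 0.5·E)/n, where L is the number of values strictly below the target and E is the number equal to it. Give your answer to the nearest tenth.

40.9

Count below 69: L = 4; count equal: E = 1; n = 11.
Percentile rank = 100·(4 + 0.5·1)/11 = 100·4.5/11 = 40.91.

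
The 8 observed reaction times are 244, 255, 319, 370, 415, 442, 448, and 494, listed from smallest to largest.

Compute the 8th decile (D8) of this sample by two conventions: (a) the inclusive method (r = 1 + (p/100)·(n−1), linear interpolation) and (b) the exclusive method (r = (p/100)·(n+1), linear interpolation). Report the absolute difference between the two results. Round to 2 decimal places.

n = 8.
(a) r = 6.6; between ranks 6 (442) and 7 (448): 445.6.
(b) r = 7.2; between ranks 7 (448) and 8 (494): 457.2.
|445.6 − 457.2| = 11.6.

11.60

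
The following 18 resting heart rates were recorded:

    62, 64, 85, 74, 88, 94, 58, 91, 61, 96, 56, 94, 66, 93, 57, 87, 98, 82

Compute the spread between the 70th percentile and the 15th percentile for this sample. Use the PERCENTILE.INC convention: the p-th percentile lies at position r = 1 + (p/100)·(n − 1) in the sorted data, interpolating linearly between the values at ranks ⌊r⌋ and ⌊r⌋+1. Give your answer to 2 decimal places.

31.05

Sorted: 56, 57, 58, 61, 62, 64, 66, 74, 82, 85, 87, 88, 91, 93, 94, 94, 96, 98.
n = 18.
P15: r = 3.55; ranks 3–4 are 58, 61; interpolating gives 59.65.
P70: r = 12.9; ranks 12–13 are 88, 91; interpolating gives 90.7.
Difference: 90.7 − 59.65 = 31.05.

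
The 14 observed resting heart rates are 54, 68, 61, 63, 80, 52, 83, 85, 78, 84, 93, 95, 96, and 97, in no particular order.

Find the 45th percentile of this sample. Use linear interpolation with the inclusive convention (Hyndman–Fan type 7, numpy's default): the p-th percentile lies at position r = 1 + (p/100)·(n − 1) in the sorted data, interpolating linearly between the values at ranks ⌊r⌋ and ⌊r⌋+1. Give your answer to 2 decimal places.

79.70

Sorted: 52, 54, 61, 63, 68, 78, 80, 83, 84, 85, 93, 95, 96, 97.
n = 14.
r = 1 + (45/100)·(14 − 1) = 1 + 5.85 = 6.85.
Rank 6 is 78 and rank 7 is 80.
Interpolate: 78 + 0.85·(80 − 78) = 78 + 0.85·2 = 79.7.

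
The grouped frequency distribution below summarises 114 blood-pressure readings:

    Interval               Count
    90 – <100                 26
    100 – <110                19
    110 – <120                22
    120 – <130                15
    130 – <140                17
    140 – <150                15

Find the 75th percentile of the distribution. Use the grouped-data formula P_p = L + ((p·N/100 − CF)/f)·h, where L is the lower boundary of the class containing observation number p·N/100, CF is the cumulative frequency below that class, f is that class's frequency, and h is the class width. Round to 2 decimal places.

132.06

N = 114; target position k = 75/100 · 114 = 85.5.
Cumulative frequencies: 26, 45, 67, 82, 99, 114.
Observation 85.5 falls in the class 130 – <140.
L = 130, CF = 82, f = 17, h = 10.
P75 = 130 + ((85.5 − 82)/17)·10 = 130 + 2.05882 = 132.059.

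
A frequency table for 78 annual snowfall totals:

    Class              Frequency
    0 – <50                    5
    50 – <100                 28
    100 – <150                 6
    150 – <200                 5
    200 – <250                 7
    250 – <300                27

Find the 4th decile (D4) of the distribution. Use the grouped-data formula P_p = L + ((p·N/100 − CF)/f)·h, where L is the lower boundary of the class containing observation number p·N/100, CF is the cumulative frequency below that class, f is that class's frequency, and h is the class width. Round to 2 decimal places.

96.79

N = 78; target position k = 40/100 · 78 = 31.2.
Cumulative frequencies: 5, 33, 39, 44, 51, 78.
Observation 31.2 falls in the class 50 – <100.
L = 50, CF = 5, f = 28, h = 50.
P40 = 50 + ((31.2 − 5)/28)·50 = 50 + 46.7857 = 96.7857.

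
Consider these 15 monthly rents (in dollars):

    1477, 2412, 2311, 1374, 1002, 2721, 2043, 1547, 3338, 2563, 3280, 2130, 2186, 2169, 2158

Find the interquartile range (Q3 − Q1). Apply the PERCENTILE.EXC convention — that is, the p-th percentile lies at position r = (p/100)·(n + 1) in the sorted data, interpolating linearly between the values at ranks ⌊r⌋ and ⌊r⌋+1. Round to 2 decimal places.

Sorted: 1002, 1374, 1477, 1547, 2043, 2130, 2158, 2169, 2186, 2311, 2412, 2563, 2721, 3280, 3338.
n = 15.
P25: r = 4 (integer) → 1547.
P75: r = 12 (integer) → 2563.
Difference: 2563 − 1547 = 1016.

1016.00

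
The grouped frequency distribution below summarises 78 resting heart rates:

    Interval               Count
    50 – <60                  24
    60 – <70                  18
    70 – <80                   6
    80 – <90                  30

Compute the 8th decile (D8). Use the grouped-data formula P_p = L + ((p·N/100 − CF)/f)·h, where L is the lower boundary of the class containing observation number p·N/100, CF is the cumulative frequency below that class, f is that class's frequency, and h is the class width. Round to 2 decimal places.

N = 78; target position k = 80/100 · 78 = 62.4.
Cumulative frequencies: 24, 42, 48, 78.
Observation 62.4 falls in the class 80 – <90.
L = 80, CF = 48, f = 30, h = 10.
P80 = 80 + ((62.4 − 48)/30)·10 = 80 + 4.8 = 84.8.

84.80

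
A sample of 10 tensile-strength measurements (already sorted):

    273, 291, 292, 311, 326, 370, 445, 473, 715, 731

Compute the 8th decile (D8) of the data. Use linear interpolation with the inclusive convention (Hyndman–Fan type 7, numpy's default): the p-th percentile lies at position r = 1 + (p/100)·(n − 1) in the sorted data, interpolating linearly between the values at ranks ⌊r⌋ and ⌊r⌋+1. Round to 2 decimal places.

n = 10.
r = 1 + (80/100)·(10 − 1) = 1 + 7.2 = 8.2.
Rank 8 is 473 and rank 9 is 715.
Interpolate: 473 + 0.2·(715 − 473) = 473 + 0.2·242 = 521.4.

521.40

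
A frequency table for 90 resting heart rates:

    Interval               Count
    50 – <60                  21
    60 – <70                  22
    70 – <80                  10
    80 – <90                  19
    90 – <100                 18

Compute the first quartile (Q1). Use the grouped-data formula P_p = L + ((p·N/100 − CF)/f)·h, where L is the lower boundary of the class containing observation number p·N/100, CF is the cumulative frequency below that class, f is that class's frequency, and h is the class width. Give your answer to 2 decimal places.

60.68

N = 90; target position k = 25/100 · 90 = 22.5.
Cumulative frequencies: 21, 43, 53, 72, 90.
Observation 22.5 falls in the class 60 – <70.
L = 60, CF = 21, f = 22, h = 10.
P25 = 60 + ((22.5 − 21)/22)·10 = 60 + 0.681818 = 60.6818.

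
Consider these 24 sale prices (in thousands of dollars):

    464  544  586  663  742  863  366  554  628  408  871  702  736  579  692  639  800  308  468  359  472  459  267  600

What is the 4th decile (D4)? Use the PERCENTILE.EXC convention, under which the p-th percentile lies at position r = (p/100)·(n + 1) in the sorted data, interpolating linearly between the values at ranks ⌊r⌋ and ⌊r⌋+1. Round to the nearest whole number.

544

Sorted: 267, 308, 359, 366, 408, 459, 464, 468, 472, 544, 554, 579, 586, 600, 628, 639, 663, 692, 702, 736, 742, 800, 863, 871.
n = 24.
r = (40/100)·(24 + 1) = 10.
r is an integer, so P40 is the value at rank 10: 544.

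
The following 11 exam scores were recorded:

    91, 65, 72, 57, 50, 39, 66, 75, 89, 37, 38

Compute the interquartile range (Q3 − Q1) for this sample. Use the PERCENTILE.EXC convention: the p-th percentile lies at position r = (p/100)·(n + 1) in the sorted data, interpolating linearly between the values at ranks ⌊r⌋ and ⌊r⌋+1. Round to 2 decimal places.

36.00

Sorted: 37, 38, 39, 50, 57, 65, 66, 72, 75, 89, 91.
n = 11.
P25: r = 3 (integer) → 39.
P75: r = 9 (integer) → 75.
Difference: 75 − 39 = 36.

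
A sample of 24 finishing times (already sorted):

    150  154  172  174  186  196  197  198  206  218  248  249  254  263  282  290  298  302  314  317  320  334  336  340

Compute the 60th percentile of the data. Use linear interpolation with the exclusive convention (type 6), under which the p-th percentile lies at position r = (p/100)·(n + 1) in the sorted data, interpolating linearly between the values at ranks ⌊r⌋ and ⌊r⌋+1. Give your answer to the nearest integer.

n = 24.
r = (60/100)·(24 + 1) = 15.
r is an integer, so P60 is the value at rank 15: 282.

282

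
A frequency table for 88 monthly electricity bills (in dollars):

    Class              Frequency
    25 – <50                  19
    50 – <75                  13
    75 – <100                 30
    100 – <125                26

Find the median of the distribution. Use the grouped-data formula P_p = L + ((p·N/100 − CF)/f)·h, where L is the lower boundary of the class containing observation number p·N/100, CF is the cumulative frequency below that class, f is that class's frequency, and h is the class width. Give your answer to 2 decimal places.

N = 88; target position k = 50/100 · 88 = 44.
Cumulative frequencies: 19, 32, 62, 88.
Observation 44 falls in the class 75 – <100.
L = 75, CF = 32, f = 30, h = 25.
P50 = 75 + ((44 − 32)/30)·25 = 75 + 10 = 85.

85.00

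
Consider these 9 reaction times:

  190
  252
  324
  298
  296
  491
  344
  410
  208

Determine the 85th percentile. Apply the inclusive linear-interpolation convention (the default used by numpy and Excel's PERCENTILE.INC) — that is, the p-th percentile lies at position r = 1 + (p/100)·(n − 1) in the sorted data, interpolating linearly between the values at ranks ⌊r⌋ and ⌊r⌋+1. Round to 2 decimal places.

396.80

Sorted: 190, 208, 252, 296, 298, 324, 344, 410, 491.
n = 9.
r = 1 + (85/100)·(9 − 1) = 1 + 6.8 = 7.8.
Rank 7 is 344 and rank 8 is 410.
Interpolate: 344 + 0.8·(410 − 344) = 344 + 0.8·66 = 396.8.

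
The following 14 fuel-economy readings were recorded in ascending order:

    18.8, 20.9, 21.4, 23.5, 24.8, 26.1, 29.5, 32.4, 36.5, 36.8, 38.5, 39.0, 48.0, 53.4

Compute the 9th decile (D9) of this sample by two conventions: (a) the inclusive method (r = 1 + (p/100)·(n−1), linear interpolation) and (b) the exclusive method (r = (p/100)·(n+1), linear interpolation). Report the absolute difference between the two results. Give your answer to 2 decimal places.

5.40

n = 14.
(a) r = 12.7; between ranks 12 (39.0) and 13 (48.0): 45.3.
(b) r = 13.5; between ranks 13 (48.0) and 14 (53.4): 50.7.
|45.3 − 50.7| = 5.4.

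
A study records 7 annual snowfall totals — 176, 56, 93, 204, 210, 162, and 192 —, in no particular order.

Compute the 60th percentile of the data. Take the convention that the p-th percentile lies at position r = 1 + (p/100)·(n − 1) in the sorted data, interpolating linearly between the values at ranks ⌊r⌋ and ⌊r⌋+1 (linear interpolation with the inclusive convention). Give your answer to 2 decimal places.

185.60

Sorted: 56, 93, 162, 176, 192, 204, 210.
n = 7.
r = 1 + (60/100)·(7 − 1) = 1 + 3.6 = 4.6.
Rank 4 is 176 and rank 5 is 192.
Interpolate: 176 + 0.6·(192 − 176) = 176 + 0.6·16 = 185.6.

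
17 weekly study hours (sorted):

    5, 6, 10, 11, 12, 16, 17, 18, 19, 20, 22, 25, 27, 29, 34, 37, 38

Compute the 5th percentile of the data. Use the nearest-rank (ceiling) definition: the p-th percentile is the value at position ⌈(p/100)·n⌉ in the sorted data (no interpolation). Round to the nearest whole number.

5

n = 17.
Position = ⌈5/100 · 17⌉ = ⌈0.85⌉ = 1.
The value at rank 1 is 5.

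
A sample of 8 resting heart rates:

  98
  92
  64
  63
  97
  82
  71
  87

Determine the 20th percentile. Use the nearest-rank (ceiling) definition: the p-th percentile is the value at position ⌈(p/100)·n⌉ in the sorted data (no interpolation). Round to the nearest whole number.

64

Sorted: 63, 64, 71, 82, 87, 92, 97, 98.
n = 8.
Position = ⌈20/100 · 8⌉ = ⌈1.6⌉ = 2.
The value at rank 2 is 64.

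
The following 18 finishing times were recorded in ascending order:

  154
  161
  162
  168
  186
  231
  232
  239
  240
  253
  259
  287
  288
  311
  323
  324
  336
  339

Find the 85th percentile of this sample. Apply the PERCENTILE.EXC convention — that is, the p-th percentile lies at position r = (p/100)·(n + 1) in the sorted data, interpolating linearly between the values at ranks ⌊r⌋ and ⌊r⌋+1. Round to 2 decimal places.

325.80

n = 18.
r = (85/100)·(18 + 1) = 16.15.
Rank 16 is 324 and rank 17 is 336.
Interpolate: 324 + 0.15·(336 − 324) = 324 + 0.15·12 = 325.8.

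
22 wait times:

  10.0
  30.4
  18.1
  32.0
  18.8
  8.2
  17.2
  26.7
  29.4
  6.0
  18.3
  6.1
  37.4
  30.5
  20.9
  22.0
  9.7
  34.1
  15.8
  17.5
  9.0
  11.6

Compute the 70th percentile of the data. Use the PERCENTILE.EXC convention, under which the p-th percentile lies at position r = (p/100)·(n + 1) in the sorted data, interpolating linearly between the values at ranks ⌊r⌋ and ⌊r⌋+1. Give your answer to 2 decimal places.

26.97

Sorted: 6.0, 6.1, 8.2, 9.0, 9.7, 10.0, 11.6, 15.8, 17.2, 17.5, 18.1, 18.3, 18.8, 20.9, 22.0, 26.7, 29.4, 30.4, 30.5, 32.0, 34.1, 37.4.
n = 22.
r = (70/100)·(22 + 1) = 16.1.
Rank 16 is 26.7 and rank 17 is 29.4.
Interpolate: 26.7 + 0.1·(29.4 − 26.7) = 26.7 + 0.1·2.7 = 26.97.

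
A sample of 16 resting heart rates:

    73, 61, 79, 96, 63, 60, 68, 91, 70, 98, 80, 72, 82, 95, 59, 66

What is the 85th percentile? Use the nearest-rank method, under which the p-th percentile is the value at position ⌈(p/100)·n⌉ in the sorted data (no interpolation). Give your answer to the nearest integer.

Sorted: 59, 60, 61, 63, 66, 68, 70, 72, 73, 79, 80, 82, 91, 95, 96, 98.
n = 16.
Position = ⌈85/100 · 16⌉ = ⌈13.6⌉ = 14.
The value at rank 14 is 95.

95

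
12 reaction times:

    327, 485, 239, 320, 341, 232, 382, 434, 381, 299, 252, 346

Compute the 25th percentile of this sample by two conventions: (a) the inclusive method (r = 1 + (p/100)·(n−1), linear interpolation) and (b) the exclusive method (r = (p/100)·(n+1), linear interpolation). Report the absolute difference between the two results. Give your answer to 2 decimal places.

23.50

Sorted: 232, 239, 252, 299, 320, 327, 341, 346, 381, 382, 434, 485.
n = 12.
(a) r = 3.75; between ranks 3 (252) and 4 (299): 287.25.
(b) r = 3.25; between ranks 3 (252) and 4 (299): 263.75.
|287.25 − 263.75| = 23.5.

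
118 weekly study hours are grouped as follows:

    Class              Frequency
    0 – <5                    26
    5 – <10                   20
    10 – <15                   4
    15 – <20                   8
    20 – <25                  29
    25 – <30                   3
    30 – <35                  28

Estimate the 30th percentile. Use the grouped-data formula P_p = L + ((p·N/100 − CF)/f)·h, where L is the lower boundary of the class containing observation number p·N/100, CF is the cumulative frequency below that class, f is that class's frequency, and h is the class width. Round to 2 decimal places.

7.35

N = 118; target position k = 30/100 · 118 = 35.4.
Cumulative frequencies: 26, 46, 50, 58, 87, 90, 118.
Observation 35.4 falls in the class 5 – <10.
L = 5, CF = 26, f = 20, h = 5.
P30 = 5 + ((35.4 − 26)/20)·5 = 5 + 2.35 = 7.35.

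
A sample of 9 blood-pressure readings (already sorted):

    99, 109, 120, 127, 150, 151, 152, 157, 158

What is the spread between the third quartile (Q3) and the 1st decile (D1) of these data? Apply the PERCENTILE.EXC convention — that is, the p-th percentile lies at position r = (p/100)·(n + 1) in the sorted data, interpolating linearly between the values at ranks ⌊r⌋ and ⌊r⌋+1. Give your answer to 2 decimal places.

55.50

n = 9.
P10: r = 1 (integer) → 99.
P75: r = 7.5; ranks 7–8 are 152, 157; interpolating gives 154.5.
Difference: 154.5 − 99 = 55.5.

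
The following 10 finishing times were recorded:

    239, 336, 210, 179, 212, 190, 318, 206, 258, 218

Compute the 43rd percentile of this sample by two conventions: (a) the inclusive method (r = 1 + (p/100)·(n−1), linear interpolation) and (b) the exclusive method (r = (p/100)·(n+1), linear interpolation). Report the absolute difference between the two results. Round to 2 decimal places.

0.28

Sorted: 179, 190, 206, 210, 212, 218, 239, 258, 318, 336.
n = 10.
(a) r = 4.87; between ranks 4 (210) and 5 (212): 211.74.
(b) r = 4.73; between ranks 4 (210) and 5 (212): 211.46.
|211.74 − 211.46| = 0.28.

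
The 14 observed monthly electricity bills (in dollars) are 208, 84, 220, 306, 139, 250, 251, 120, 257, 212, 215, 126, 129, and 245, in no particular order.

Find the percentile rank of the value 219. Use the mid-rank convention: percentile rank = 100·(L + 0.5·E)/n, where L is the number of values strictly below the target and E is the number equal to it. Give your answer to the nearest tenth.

57.1

Sorted: 84, 120, 126, 129, 139, 208, 212, 215, 220, 245, 250, 251, 257, 306.
Count below 219: L = 8; count equal: E = 0; n = 14.
Percentile rank = 100·(8 + 0.5·0)/14 = 100·8/14 = 57.14.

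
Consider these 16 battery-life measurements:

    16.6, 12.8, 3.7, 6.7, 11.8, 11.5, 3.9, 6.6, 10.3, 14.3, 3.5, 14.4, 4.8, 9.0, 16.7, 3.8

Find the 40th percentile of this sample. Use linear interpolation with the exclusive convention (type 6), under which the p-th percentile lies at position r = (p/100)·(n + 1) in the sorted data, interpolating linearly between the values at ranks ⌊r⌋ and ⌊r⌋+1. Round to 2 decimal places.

Sorted: 3.5, 3.7, 3.8, 3.9, 4.8, 6.6, 6.7, 9.0, 10.3, 11.5, 11.8, 12.8, 14.3, 14.4, 16.6, 16.7.
n = 16.
r = (40/100)·(16 + 1) = 6.8.
Rank 6 is 6.6 and rank 7 is 6.7.
Interpolate: 6.6 + 0.8·(6.7 − 6.6) = 6.6 + 0.8·0.1 = 6.68.

6.68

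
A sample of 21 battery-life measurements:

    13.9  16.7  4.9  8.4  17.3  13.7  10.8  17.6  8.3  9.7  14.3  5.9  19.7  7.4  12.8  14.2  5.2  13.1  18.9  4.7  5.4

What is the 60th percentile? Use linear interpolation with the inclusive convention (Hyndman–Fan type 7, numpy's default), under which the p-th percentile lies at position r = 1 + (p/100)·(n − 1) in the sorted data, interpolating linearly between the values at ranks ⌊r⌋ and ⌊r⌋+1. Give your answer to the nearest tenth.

13.7

Sorted: 4.7, 4.9, 5.2, 5.4, 5.9, 7.4, 8.3, 8.4, 9.7, 10.8, 12.8, 13.1, 13.7, 13.9, 14.2, 14.3, 16.7, 17.3, 17.6, 18.9, 19.7.
n = 21.
r = 1 + (60/100)·(21 − 1) = 1 + 12 = 13.
r is an integer, so P60 is the value at rank 13: 13.7.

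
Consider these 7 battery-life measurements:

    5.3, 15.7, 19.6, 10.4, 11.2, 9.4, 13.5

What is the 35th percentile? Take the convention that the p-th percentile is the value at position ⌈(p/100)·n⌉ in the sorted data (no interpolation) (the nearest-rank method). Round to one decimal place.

10.4

Sorted: 5.3, 9.4, 10.4, 11.2, 13.5, 15.7, 19.6.
n = 7.
Position = ⌈35/100 · 7⌉ = ⌈2.45⌉ = 3.
The value at rank 3 is 10.4.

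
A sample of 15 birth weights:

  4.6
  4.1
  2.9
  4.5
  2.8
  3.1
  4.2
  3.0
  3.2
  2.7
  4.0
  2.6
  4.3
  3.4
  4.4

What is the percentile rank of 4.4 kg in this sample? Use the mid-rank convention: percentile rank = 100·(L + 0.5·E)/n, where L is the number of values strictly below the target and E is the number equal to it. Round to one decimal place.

83.3

Sorted: 2.6, 2.7, 2.8, 2.9, 3.0, 3.1, 3.2, 3.4, 4.0, 4.1, 4.2, 4.3, 4.4, 4.5, 4.6.
Count below 4.4: L = 12; count equal: E = 1; n = 15.
Percentile rank = 100·(12 + 0.5·1)/15 = 100·12.5/15 = 83.33.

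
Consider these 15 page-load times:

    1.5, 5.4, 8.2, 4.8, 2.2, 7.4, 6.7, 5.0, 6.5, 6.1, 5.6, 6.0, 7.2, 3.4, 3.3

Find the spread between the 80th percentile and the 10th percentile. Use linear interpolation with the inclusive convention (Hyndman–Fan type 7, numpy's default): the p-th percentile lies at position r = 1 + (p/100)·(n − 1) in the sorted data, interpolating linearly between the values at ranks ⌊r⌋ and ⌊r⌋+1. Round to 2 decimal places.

Sorted: 1.5, 2.2, 3.3, 3.4, 4.8, 5.0, 5.4, 5.6, 6.0, 6.1, 6.5, 6.7, 7.2, 7.4, 8.2.
n = 15.
P10: r = 2.4; ranks 2–3 are 2.2, 3.3; interpolating gives 2.64.
P80: r = 12.2; ranks 12–13 are 6.7, 7.2; interpolating gives 6.8.
Difference: 6.8 − 2.64 = 4.16.

4.16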